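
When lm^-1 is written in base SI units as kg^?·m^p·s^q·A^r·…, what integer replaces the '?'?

lm = cd·sr = cd (luminous flux; sr is dimensionless).
So lm⁻¹ = cd⁻¹.
The exponent of kg is 0.

0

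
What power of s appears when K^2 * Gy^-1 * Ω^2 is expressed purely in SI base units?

Gy = J/kg (absorbed dose = energy per mass),
    = m²·s⁻².
So Gy⁻¹ = m⁻²·s².
Ω = V/A (resistance = voltage per current),
    = kg·m²·s⁻³·A⁻².
So Ω² = kg²·m⁴·s⁻⁶·A⁻⁴.
Combining: K²·Gy⁻¹·Ω² = K² · (m⁻²·s²) · (kg²·m⁴·s⁻⁶·A⁻⁴) = kg²·m²·s⁻⁴·A⁻⁴·K².
The exponent of s is -4.

-4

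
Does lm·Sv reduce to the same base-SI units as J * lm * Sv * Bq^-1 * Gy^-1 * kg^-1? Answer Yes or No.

Left side:
  lm = cd·sr = cd (luminous flux; sr is dimensionless).
  Sv = J/kg (equivalent dose = energy per mass),
      = m²·s⁻².
  Combining: lm·Sv = cd · (m²·s⁻²) = m²·s⁻²·cd.
Right side:
  J = N·m (work = force × distance),
      = kg·m²·s⁻².
  lm = cd·sr = cd (luminous flux; sr is dimensionless).
  Sv = J/kg (equivalent dose = energy per mass),
      = m²·s⁻².
  Bq = 1/s = s⁻¹ (activity is decays per second).
  So Bq⁻¹ = s.
  Gy = J/kg (absorbed dose = energy per mass),
      = m²·s⁻².
  So Gy⁻¹ = m⁻²·s².
  Combining: J·lm·Sv·Bq⁻¹·Gy⁻¹·kg⁻¹ = (kg·m²·s⁻²) · cd · (m²·s⁻²) · s · (m⁻²·s²) · kg⁻¹ = m²·s⁻¹·cd.
Left is m²·s⁻²·cd; right is m²·s⁻¹·cd — different.

No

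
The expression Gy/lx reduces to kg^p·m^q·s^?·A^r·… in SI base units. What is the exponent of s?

Gy = J/kg (absorbed dose = energy per mass),
    = m²·s⁻².
lx = lm/m² (illuminance = luminous flux per area),
    = m⁻²·cd.
So lx⁻¹ = m²·cd⁻¹.
Combining: Gy·lx⁻¹ = (m²·s⁻²) · (m²·cd⁻¹) = m⁴·s⁻²·cd⁻¹.
The exponent of s is -2.

-2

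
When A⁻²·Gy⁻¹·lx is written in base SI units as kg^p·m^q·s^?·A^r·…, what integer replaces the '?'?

2

Gy = m²·s⁻².
So Gy⁻¹ = m⁻²·s².
lx = m⁻²·cd.
Combining: A⁻²·Gy⁻¹·lx = A⁻² · (m⁻²·s²) · (m⁻²·cd) = m⁻⁴·s²·A⁻²·cd.
The exponent of s is 2.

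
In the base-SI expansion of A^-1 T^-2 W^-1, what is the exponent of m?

T = kg·s⁻²·A⁻¹.
So T⁻² = kg⁻²·s⁴·A².
W = kg·m²·s⁻³.
So W⁻¹ = kg⁻¹·m⁻²·s³.
Combining: A⁻¹·T⁻²·W⁻¹ = A⁻¹ · (kg⁻²·s⁴·A²) · (kg⁻¹·m⁻²·s³) = kg⁻³·m⁻²·s⁷·A.
The exponent of m is -2.

-2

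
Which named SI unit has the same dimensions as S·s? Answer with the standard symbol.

F

S = 1/Ω (conductance is reciprocal resistance),
    = kg⁻¹·m⁻²·s³·A².
Combining: S·s = (kg⁻¹·m⁻²·s³·A²) · s = kg⁻¹·m⁻²·s⁴·A².
kg⁻¹·m⁻²·s⁴·A² is the base-SI form of the farad.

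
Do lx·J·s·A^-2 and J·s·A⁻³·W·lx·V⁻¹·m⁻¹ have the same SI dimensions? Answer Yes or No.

Left side:
  lx = lm/m² (illuminance = luminous flux per area),
      = m⁻²·cd.
  J = N·m (work = force × distance),
      = kg·m²·s⁻².
  Combining: lx·J·s·A⁻² = (m⁻²·cd) · (kg·m²·s⁻²) · s · A⁻² = kg·s⁻¹·A⁻²·cd.
Right side:
  J = N·m (work = force × distance),
      = kg·m²·s⁻².
  W = J/s (power = energy per time),
      = kg·m²·s⁻³.
  lx = lm/m² (illuminance = luminous flux per area),
      = m⁻²·cd.
  V = W/A (potential = power per current),
      = kg·m²·s⁻³·A⁻¹.
  So V⁻¹ = kg⁻¹·m⁻²·s³·A.
  Combining: J·s·A⁻³·W·lx·V⁻¹·m⁻¹ = (kg·m²·s⁻²) · s · A⁻³ · (kg·m²·s⁻³) · (m⁻²·cd) · (kg⁻¹·m⁻²·s³·A) · m⁻¹ = kg·m⁻¹·s⁻¹·A⁻²·cd.
Left is kg·s⁻¹·A⁻²·cd; right is kg·m⁻¹·s⁻¹·A⁻²·cd — different.

No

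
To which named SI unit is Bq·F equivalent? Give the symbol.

Bq = s⁻¹.
F = kg⁻¹·m⁻²·s⁴·A².
Combining: Bq·F = s⁻¹ · (kg⁻¹·m⁻²·s⁴·A²) = kg⁻¹·m⁻²·s³·A².
kg⁻¹·m⁻²·s³·A² is the base-SI form of the siemens.

S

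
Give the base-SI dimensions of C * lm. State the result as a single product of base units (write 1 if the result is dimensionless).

C = A·s = s·A (charge = current × time).
lm = cd·sr = cd (luminous flux; sr is dimensionless).
Combining: C·lm = (s·A) · cd = s·A·cd.

s·A·cd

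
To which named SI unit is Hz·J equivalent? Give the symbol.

Hz = s⁻¹.
J = kg·m²·s⁻².
Combining: Hz·J = s⁻¹ · (kg·m²·s⁻²) = kg·m²·s⁻³.
kg·m²·s⁻³ is the base-SI form of the watt.

W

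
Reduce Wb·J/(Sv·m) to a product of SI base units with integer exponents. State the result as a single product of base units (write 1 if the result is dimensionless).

kg²·m·s⁻²·A⁻¹

Sv = J/kg (equivalent dose = energy per mass),
    = m²·s⁻².
So Sv⁻¹ = m⁻²·s².
Wb = V·s (flux: a volt is a weber per second),
    = kg·m²·s⁻²·A⁻¹.
J = N·m (work = force × distance),
    = kg·m²·s⁻².
Combining: Sv⁻¹·m⁻¹·Wb·J = (m⁻²·s²) · m⁻¹ · (kg·m²·s⁻²·A⁻¹) · (kg·m²·s⁻²) = kg²·m·s⁻²·A⁻¹.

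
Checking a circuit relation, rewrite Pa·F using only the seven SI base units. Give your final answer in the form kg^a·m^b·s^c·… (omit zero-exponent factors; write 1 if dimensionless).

m⁻³·s²·A²

Pa = kg·m⁻¹·s⁻².
F = kg⁻¹·m⁻²·s⁴·A².
Combining: Pa·F = (kg·m⁻¹·s⁻²) · (kg⁻¹·m⁻²·s⁴·A²) = m⁻³·s²·A².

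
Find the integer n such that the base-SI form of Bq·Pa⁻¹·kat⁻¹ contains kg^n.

-1

Bq = s⁻¹.
Pa = kg·m⁻¹·s⁻².
So Pa⁻¹ = kg⁻¹·m·s².
kat = s⁻¹·mol.
So kat⁻¹ = s·mol⁻¹.
Combining: Bq·Pa⁻¹·kat⁻¹ = s⁻¹ · (kg⁻¹·m·s²) · (s·mol⁻¹) = kg⁻¹·m·s²·mol⁻¹.
The exponent of kg is -1.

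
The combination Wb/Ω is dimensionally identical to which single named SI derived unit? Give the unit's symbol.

Ω = V/A (resistance = voltage per current),
    = kg·m²·s⁻³·A⁻².
So Ω⁻¹ = kg⁻¹·m⁻²·s³·A².
Wb = V·s (flux: a volt is a weber per second),
    = kg·m²·s⁻²·A⁻¹.
Combining: Ω⁻¹·Wb = (kg⁻¹·m⁻²·s³·A²) · (kg·m²·s⁻²·A⁻¹) = s·A.
s·A is the base-SI form of the coulomb.

C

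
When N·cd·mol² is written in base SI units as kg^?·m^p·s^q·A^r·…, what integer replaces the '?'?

N = kg·m/s² = kg·m·s⁻² (force = mass × acceleration).
Combining: N·cd·mol² = (kg·m·s⁻²) · cd · mol² = kg·m·s⁻²·mol²·cd.
The exponent of kg is 1.

1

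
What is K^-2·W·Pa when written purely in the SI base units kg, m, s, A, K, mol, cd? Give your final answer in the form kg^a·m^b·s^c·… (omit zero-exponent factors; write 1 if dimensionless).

W = J/s (power = energy per time),
    = kg·m²·s⁻³.
Pa = N/m² (pressure = force per area),
    = kg·m⁻¹·s⁻².
Combining: K⁻²·W·Pa = K⁻² · (kg·m²·s⁻³) · (kg·m⁻¹·s⁻²) = kg²·m·s⁻⁵·K⁻².

kg²·m·s⁻⁵·K⁻²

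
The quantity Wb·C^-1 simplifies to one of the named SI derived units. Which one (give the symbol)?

Wb = V·s (flux: a volt is a weber per second),
    = kg·m²·s⁻²·A⁻¹.
C = A·s = s·A (charge = current × time).
So C⁻¹ = s⁻¹·A⁻¹.
Combining: Wb·C⁻¹ = (kg·m²·s⁻²·A⁻¹) · (s⁻¹·A⁻¹) = kg·m²·s⁻³·A⁻².
kg·m²·s⁻³·A⁻² is the base-SI form of the ohm.

Ω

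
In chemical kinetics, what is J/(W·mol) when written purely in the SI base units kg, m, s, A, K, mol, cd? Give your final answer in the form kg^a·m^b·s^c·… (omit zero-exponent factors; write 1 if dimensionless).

s·mol⁻¹

W = kg·m²·s⁻³.
So W⁻¹ = kg⁻¹·m⁻²·s³.
J = kg·m²·s⁻².
Combining: W⁻¹·J·mol⁻¹ = (kg⁻¹·m⁻²·s³) · (kg·m²·s⁻²) · mol⁻¹ = s·mol⁻¹.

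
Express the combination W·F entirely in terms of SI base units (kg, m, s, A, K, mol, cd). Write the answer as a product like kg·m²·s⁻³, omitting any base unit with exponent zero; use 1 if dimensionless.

s·A²

W = J/s (power = energy per time),
    = kg·m²·s⁻³.
F = C/V (capacitance = charge per voltage),
    = A·s/(kg·m²·s⁻³·A⁻¹) (substituting C and V),
    = kg⁻¹·m⁻²·s⁴·A².
Combining: W·F = (kg·m²·s⁻³) · (kg⁻¹·m⁻²·s⁴·A²) = s·A².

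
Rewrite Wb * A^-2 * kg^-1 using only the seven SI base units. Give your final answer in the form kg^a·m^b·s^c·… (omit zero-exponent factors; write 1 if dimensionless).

Wb = kg·m²·s⁻²·A⁻¹.
Combining: Wb·A⁻²·kg⁻¹ = (kg·m²·s⁻²·A⁻¹) · A⁻² · kg⁻¹ = m²·s⁻²·A⁻³.

m²·s⁻²·A⁻³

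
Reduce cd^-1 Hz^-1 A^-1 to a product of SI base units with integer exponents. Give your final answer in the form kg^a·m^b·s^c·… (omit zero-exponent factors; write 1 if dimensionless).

s·A⁻¹·cd⁻¹

Hz = s⁻¹.
So Hz⁻¹ = s.
Combining: cd⁻¹·Hz⁻¹·A⁻¹ = cd⁻¹ · s · A⁻¹ = s·A⁻¹·cd⁻¹.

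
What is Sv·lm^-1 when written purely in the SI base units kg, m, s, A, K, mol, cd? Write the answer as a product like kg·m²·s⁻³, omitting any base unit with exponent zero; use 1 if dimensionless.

m²·s⁻²·cd⁻¹

Sv = m²·s⁻².
lm = cd.
So lm⁻¹ = cd⁻¹.
Combining: Sv·lm⁻¹ = (m²·s⁻²) · cd⁻¹ = m²·s⁻²·cd⁻¹.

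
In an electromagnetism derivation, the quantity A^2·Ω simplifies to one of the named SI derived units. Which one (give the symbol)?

Ω = V/A (resistance = voltage per current),
    = kg·m²·s⁻³·A⁻².
Combining: A²·Ω = A² · (kg·m²·s⁻³·A⁻²) = kg·m²·s⁻³.
kg·m²·s⁻³ is the base-SI form of the watt.

W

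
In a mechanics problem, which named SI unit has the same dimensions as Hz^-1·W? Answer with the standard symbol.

J

Hz = s⁻¹.
So Hz⁻¹ = s.
W = kg·m²·s⁻³.
Combining: Hz⁻¹·W = s · (kg·m²·s⁻³) = kg·m²·s⁻².
kg·m²·s⁻² is the base-SI form of the joule.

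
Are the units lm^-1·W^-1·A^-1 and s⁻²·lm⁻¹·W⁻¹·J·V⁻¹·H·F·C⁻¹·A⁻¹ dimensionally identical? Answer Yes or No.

Yes

Left side:
  lm = cd·sr = cd (luminous flux; sr is dimensionless).
  So lm⁻¹ = cd⁻¹.
  W = J/s (power = energy per time),
      = kg·m²·s⁻³.
  So W⁻¹ = kg⁻¹·m⁻²·s³.
  Combining: lm⁻¹·W⁻¹·A⁻¹ = cd⁻¹ · (kg⁻¹·m⁻²·s³) · A⁻¹ = kg⁻¹·m⁻²·s³·A⁻¹·cd⁻¹.
Right side:
  lm = cd·sr = cd (luminous flux; sr is dimensionless).
  So lm⁻¹ = cd⁻¹.
  W = J/s (power = energy per time),
      = kg·m²·s⁻³.
  So W⁻¹ = kg⁻¹·m⁻²·s³.
  J = N·m (work = force × distance),
      = kg·m²·s⁻².
  V = W/A (potential = power per current),
      = kg·m²·s⁻³·A⁻¹.
  So V⁻¹ = kg⁻¹·m⁻²·s³·A.
  H = Wb/A (inductance = flux per current),
      = kg·m²·s⁻²·A⁻².
  F = C/V (capacitance = charge per voltage),
      = A·s/(kg·m²·s⁻³·A⁻¹) (substituting C and V),
      = kg⁻¹·m⁻²·s⁴·A².
  C = A·s = s·A (charge = current × time).
  So C⁻¹ = s⁻¹·A⁻¹.
  Combining: s⁻²·lm⁻¹·W⁻¹·J·V⁻¹·H·F·C⁻¹·A⁻¹ = s⁻² · cd⁻¹ · (kg⁻¹·m⁻²·s³) · (kg·m²·s⁻²) · (kg⁻¹·m⁻²·s³·A) · (kg·m²·s⁻²·A⁻²) · (kg⁻¹·m⁻²·s⁴·A²) · (s⁻¹·A⁻¹) · A⁻¹ = kg⁻¹·m⁻²·s³·A⁻¹·cd⁻¹.
Both reduce to kg⁻¹·m⁻²·s³·A⁻¹·cd⁻¹.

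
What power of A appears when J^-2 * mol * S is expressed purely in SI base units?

2

J = kg·m²·s⁻².
So J⁻² = kg⁻²·m⁻⁴·s⁴.
S = kg⁻¹·m⁻²·s³·A².
Combining: J⁻²·mol·S = (kg⁻²·m⁻⁴·s⁴) · mol · (kg⁻¹·m⁻²·s³·A²) = kg⁻³·m⁻⁶·s⁷·A²·mol.
The exponent of A is 2.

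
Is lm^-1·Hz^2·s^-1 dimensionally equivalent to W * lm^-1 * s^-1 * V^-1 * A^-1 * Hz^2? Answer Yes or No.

Left side:
  lm = cd.
  So lm⁻¹ = cd⁻¹.
  Hz = s⁻¹.
  So Hz² = s⁻².
  Combining: lm⁻¹·Hz²·s⁻¹ = cd⁻¹ · s⁻² · s⁻¹ = s⁻³·cd⁻¹.
Right side:
  W = J/s (power = energy per time),
      = kg·m²·s⁻³.
  lm = cd·sr = cd (luminous flux; sr is dimensionless).
  So lm⁻¹ = cd⁻¹.
  V = W/A (potential = power per current),
      = kg·m²·s⁻³·A⁻¹.
  So V⁻¹ = kg⁻¹·m⁻²·s³·A.
  Hz = 1/s = s⁻¹ (frequency is cycles per second).
  So Hz² = s⁻².
  Combining: W·lm⁻¹·s⁻¹·V⁻¹·A⁻¹·Hz² = (kg·m²·s⁻³) · cd⁻¹ · s⁻¹ · (kg⁻¹·m⁻²·s³·A) · A⁻¹ · s⁻² = s⁻³·cd⁻¹.
Both reduce to s⁻³·cd⁻¹.

Yes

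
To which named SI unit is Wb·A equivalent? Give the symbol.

J

Wb = V·s (flux: a volt is a weber per second),
    = kg·m²·s⁻²·A⁻¹.
Combining: Wb·A = (kg·m²·s⁻²·A⁻¹) · A = kg·m²·s⁻².
kg·m²·s⁻² is the base-SI form of the joule.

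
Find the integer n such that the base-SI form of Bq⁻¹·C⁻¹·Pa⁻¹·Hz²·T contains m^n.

Bq = 1/s = s⁻¹ (activity is decays per second).
So Bq⁻¹ = s.
C = A·s = s·A (charge = current × time).
So C⁻¹ = s⁻¹·A⁻¹.
Pa = N/m² (pressure = force per area),
    = kg·m⁻¹·s⁻².
So Pa⁻¹ = kg⁻¹·m·s².
Hz = 1/s = s⁻¹ (frequency is cycles per second).
So Hz² = s⁻².
T = Wb/m² (flux density = flux per area),
    = kg·s⁻²·A⁻¹.
Combining: Bq⁻¹·C⁻¹·Pa⁻¹·Hz²·T = s · (s⁻¹·A⁻¹) · (kg⁻¹·m·s²) · s⁻² · (kg·s⁻²·A⁻¹) = m·s⁻²·A⁻².
The exponent of m is 1.

1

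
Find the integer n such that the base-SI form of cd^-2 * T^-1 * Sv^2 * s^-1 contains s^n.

T = Wb/m² (flux density = flux per area),
    = kg·s⁻²·A⁻¹.
So T⁻¹ = kg⁻¹·s²·A.
Sv = J/kg (equivalent dose = energy per mass),
    = m²·s⁻².
So Sv² = m⁴·s⁻⁴.
Combining: cd⁻²·T⁻¹·Sv²·s⁻¹ = cd⁻² · (kg⁻¹·s²·A) · (m⁴·s⁻⁴) · s⁻¹ = kg⁻¹·m⁴·s⁻³·A·cd⁻².
The exponent of s is -3.

-3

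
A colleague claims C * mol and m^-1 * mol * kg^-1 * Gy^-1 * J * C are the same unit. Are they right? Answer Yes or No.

Left side:
  C = A·s = s·A (charge = current × time).
  Combining: C·mol = (s·A) · mol = s·A·mol.
Right side:
  Gy = J/kg (absorbed dose = energy per mass),
      = m²·s⁻².
  So Gy⁻¹ = m⁻²·s².
  J = N·m (work = force × distance),
      = kg·m²·s⁻².
  C = A·s = s·A (charge = current × time).
  Combining: m⁻¹·mol·kg⁻¹·Gy⁻¹·J·C = m⁻¹ · mol · kg⁻¹ · (m⁻²·s²) · (kg·m²·s⁻²) · (s·A) = m⁻¹·s·A·mol.
Left is s·A·mol; right is m⁻¹·s·A·mol — different.

No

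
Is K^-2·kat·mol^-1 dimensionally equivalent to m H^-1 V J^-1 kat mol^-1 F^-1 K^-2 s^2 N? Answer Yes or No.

No

Left side:
  kat = mol/s = s⁻¹·mol (catalytic activity).
  Combining: K⁻²·kat·mol⁻¹ = K⁻² · (s⁻¹·mol) · mol⁻¹ = s⁻¹·K⁻².
Right side:
  H = Wb/A (inductance = flux per current),
      = kg·m²·s⁻²·A⁻².
  So H⁻¹ = kg⁻¹·m⁻²·s²·A².
  V = W/A (potential = power per current),
      = kg·m²·s⁻³·A⁻¹.
  J = N·m (work = force × distance),
      = kg·m²·s⁻².
  So J⁻¹ = kg⁻¹·m⁻²·s².
  kat = mol/s = s⁻¹·mol (catalytic activity).
  F = C/V (capacitance = charge per voltage),
      = A·s/(kg·m²·s⁻³·A⁻¹) (substituting C and V),
      = kg⁻¹·m⁻²·s⁴·A².
  So F⁻¹ = kg·m²·s⁻⁴·A⁻².
  N = kg·m/s² = kg·m·s⁻² (force = mass × acceleration).
  Combining: m·H⁻¹·V·J⁻¹·kat·mol⁻¹·F⁻¹·K⁻²·s²·N = m · (kg⁻¹·m⁻²·s²·A²) · (kg·m²·s⁻³·A⁻¹) · (kg⁻¹·m⁻²·s²) · (s⁻¹·mol) · mol⁻¹ · (kg·m²·s⁻⁴·A⁻²) · K⁻² · s² · (kg·m·s⁻²) = kg·m²·s⁻⁴·A⁻¹·K⁻².
Left is s⁻¹·K⁻²; right is kg·m²·s⁻⁴·A⁻¹·K⁻² — different.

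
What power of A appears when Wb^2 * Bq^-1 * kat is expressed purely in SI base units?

-2

Wb = kg·m²·s⁻²·A⁻¹.
So Wb² = kg²·m⁴·s⁻⁴·A⁻².
Bq = s⁻¹.
So Bq⁻¹ = s.
kat = s⁻¹·mol.
Combining: Wb²·Bq⁻¹·kat = (kg²·m⁴·s⁻⁴·A⁻²) · s · (s⁻¹·mol) = kg²·m⁴·s⁻⁴·A⁻²·mol.
The exponent of A is -2.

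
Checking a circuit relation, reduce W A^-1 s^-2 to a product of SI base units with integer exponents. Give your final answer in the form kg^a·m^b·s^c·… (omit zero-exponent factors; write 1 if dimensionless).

W = kg·m²·s⁻³.
Combining: W·A⁻¹·s⁻² = (kg·m²·s⁻³) · A⁻¹ · s⁻² = kg·m²·s⁻⁵·A⁻¹.

kg·m²·s⁻⁵·A⁻¹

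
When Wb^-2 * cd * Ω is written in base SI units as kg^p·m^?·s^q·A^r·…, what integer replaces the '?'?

Wb = V·s (flux: a volt is a weber per second),
    = kg·m²·s⁻²·A⁻¹.
So Wb⁻² = kg⁻²·m⁻⁴·s⁴·A².
Ω = V/A (resistance = voltage per current),
    = kg·m²·s⁻³·A⁻².
Combining: Wb⁻²·cd·Ω = (kg⁻²·m⁻⁴·s⁴·A²) · cd · (kg·m²·s⁻³·A⁻²) = kg⁻¹·m⁻²·s·cd.
The exponent of m is -2.

-2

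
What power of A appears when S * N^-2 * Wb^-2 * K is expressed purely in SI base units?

S = 1/Ω (conductance is reciprocal resistance),
    = kg⁻¹·m⁻²·s³·A².
N = kg·m/s² = kg·m·s⁻² (force = mass × acceleration).
So N⁻² = kg⁻²·m⁻²·s⁴.
Wb = V·s (flux: a volt is a weber per second),
    = kg·m²·s⁻²·A⁻¹.
So Wb⁻² = kg⁻²·m⁻⁴·s⁴·A².
Combining: S·N⁻²·Wb⁻²·K = (kg⁻¹·m⁻²·s³·A²) · (kg⁻²·m⁻²·s⁴) · (kg⁻²·m⁻⁴·s⁴·A²) · K = kg⁻⁵·m⁻⁸·s¹¹·A⁴·K.
The exponent of A is 4.

4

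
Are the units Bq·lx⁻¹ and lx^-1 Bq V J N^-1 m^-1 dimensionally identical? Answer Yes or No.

Left side:
  Bq = 1/s = s⁻¹ (activity is decays per second).
  lx = lm/m² (illuminance = luminous flux per area),
      = m⁻²·cd.
  So lx⁻¹ = m²·cd⁻¹.
  Combining: Bq·lx⁻¹ = s⁻¹ · (m²·cd⁻¹) = m²·s⁻¹·cd⁻¹.
Right side:
  lx = m⁻²·cd.
  So lx⁻¹ = m²·cd⁻¹.
  Bq = s⁻¹.
  V = kg·m²·s⁻³·A⁻¹.
  J = kg·m²·s⁻².
  N = kg·m·s⁻².
  So N⁻¹ = kg⁻¹·m⁻¹·s².
  Combining: lx⁻¹·Bq·V·J·N⁻¹·m⁻¹ = (m²·cd⁻¹) · s⁻¹ · (kg·m²·s⁻³·A⁻¹) · (kg·m²·s⁻²) · (kg⁻¹·m⁻¹·s²) · m⁻¹ = kg·m⁴·s⁻⁴·A⁻¹·cd⁻¹.
Left is m²·s⁻¹·cd⁻¹; right is kg·m⁴·s⁻⁴·A⁻¹·cd⁻¹ — different.

No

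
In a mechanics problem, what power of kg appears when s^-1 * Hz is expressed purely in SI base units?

Hz = 1/s = s⁻¹ (frequency is cycles per second).
Combining: s⁻¹·Hz = s⁻¹ · s⁻¹ = s⁻².
The exponent of kg is 0.

0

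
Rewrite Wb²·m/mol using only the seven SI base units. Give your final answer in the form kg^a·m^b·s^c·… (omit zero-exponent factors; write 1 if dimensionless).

Wb = V·s (flux: a volt is a weber per second),
    = kg·m²·s⁻²·A⁻¹.
So Wb² = kg²·m⁴·s⁻⁴·A⁻².
Combining: Wb²·mol⁻¹·m = (kg²·m⁴·s⁻⁴·A⁻²) · mol⁻¹ · m = kg²·m⁵·s⁻⁴·A⁻²·mol⁻¹.

kg²·m⁵·s⁻⁴·A⁻²·mol⁻¹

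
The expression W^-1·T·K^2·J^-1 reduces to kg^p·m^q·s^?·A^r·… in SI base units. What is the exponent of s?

W = J/s (power = energy per time),
    = kg·m²·s⁻³.
So W⁻¹ = kg⁻¹·m⁻²·s³.
T = Wb/m² (flux density = flux per area),
    = kg·s⁻²·A⁻¹.
J = N·m (work = force × distance),
    = kg·m²·s⁻².
So J⁻¹ = kg⁻¹·m⁻²·s².
Combining: W⁻¹·T·K²·J⁻¹ = (kg⁻¹·m⁻²·s³) · (kg·s⁻²·A⁻¹) · K² · (kg⁻¹·m⁻²·s²) = kg⁻¹·m⁻⁴·s³·A⁻¹·K².
The exponent of s is 3.

3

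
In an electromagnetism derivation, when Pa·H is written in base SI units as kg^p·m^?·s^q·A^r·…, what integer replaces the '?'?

Pa = N/m² (pressure = force per area),
    = kg·m⁻¹·s⁻².
H = Wb/A (inductance = flux per current),
    = kg·m²·s⁻²·A⁻².
Combining: Pa·H = (kg·m⁻¹·s⁻²) · (kg·m²·s⁻²·A⁻²) = kg²·m·s⁻⁴·A⁻².
The exponent of m is 1.

1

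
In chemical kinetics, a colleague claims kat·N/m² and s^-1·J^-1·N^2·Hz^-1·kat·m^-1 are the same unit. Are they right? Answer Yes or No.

Left side:
  kat = s⁻¹·mol.
  N = kg·m·s⁻².
  Combining: kat·N·m⁻² = (s⁻¹·mol) · (kg·m·s⁻²) · m⁻² = kg·m⁻¹·s⁻³·mol.
Right side:
  J = kg·m²·s⁻².
  So J⁻¹ = kg⁻¹·m⁻²·s².
  N = kg·m·s⁻².
  So N² = kg²·m²·s⁻⁴.
  Hz = s⁻¹.
  So Hz⁻¹ = s.
  kat = s⁻¹·mol.
  Combining: s⁻¹·J⁻¹·N²·Hz⁻¹·kat·m⁻¹ = s⁻¹ · (kg⁻¹·m⁻²·s²) · (kg²·m²·s⁻⁴) · s · (s⁻¹·mol) · m⁻¹ = kg·m⁻¹·s⁻³·mol.
Both reduce to kg·m⁻¹·s⁻³·mol.

Yes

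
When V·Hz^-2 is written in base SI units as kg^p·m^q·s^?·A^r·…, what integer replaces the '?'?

-1

V = kg·m²·s⁻³·A⁻¹.
Hz = s⁻¹.
So Hz⁻² = s².
Combining: V·Hz⁻² = (kg·m²·s⁻³·A⁻¹) · s² = kg·m²·s⁻¹·A⁻¹.
The exponent of s is -1.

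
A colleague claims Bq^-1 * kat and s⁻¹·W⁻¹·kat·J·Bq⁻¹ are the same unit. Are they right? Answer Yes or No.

Yes

Left side:
  Bq = s⁻¹.
  So Bq⁻¹ = s.
  kat = s⁻¹·mol.
  Combining: Bq⁻¹·kat = s · (s⁻¹·mol) = mol.
Right side:
  W = J/s (power = energy per time),
      = kg·m²·s⁻³.
  So W⁻¹ = kg⁻¹·m⁻²·s³.
  kat = mol/s = s⁻¹·mol (catalytic activity).
  J = N·m (work = force × distance),
      = kg·m²·s⁻².
  Bq = 1/s = s⁻¹ (activity is decays per second).
  So Bq⁻¹ = s.
  Combining: s⁻¹·W⁻¹·kat·J·Bq⁻¹ = s⁻¹ · (kg⁻¹·m⁻²·s³) · (s⁻¹·mol) · (kg·m²·s⁻²) · s = mol.
Both reduce to mol.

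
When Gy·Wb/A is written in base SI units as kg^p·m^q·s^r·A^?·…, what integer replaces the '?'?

-2

Gy = J/kg (absorbed dose = energy per mass),
    = m²·s⁻².
Wb = V·s (flux: a volt is a weber per second),
    = kg·m²·s⁻²·A⁻¹.
Combining: Gy·A⁻¹·Wb = (m²·s⁻²) · A⁻¹ · (kg·m²·s⁻²·A⁻¹) = kg·m⁴·s⁻⁴·A⁻².
The exponent of A is -2.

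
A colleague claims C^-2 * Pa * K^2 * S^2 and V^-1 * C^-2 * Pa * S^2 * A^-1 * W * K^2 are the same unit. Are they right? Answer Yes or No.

Left side:
  C = s·A.
  So C⁻² = s⁻²·A⁻².
  Pa = kg·m⁻¹·s⁻².
  S = kg⁻¹·m⁻²·s³·A².
  So S² = kg⁻²·m⁻⁴·s⁶·A⁴.
  Combining: C⁻²·Pa·K²·S² = (s⁻²·A⁻²) · (kg·m⁻¹·s⁻²) · K² · (kg⁻²·m⁻⁴·s⁶·A⁴) = kg⁻¹·m⁻⁵·s²·A²·K².
Right side:
  V = W/A (potential = power per current),
      = kg·m²·s⁻³·A⁻¹.
  So V⁻¹ = kg⁻¹·m⁻²·s³·A.
  C = A·s = s·A (charge = current × time).
  So C⁻² = s⁻²·A⁻².
  Pa = N/m² (pressure = force per area),
      = kg·m⁻¹·s⁻².
  S = 1/Ω (conductance is reciprocal resistance),
      = kg⁻¹·m⁻²·s³·A².
  So S² = kg⁻²·m⁻⁴·s⁶·A⁴.
  W = J/s (power = energy per time),
      = kg·m²·s⁻³.
  Combining: V⁻¹·C⁻²·Pa·S²·A⁻¹·W·K² = (kg⁻¹·m⁻²·s³·A) · (s⁻²·A⁻²) · (kg·m⁻¹·s⁻²) · (kg⁻²·m⁻⁴·s⁶·A⁴) · A⁻¹ · (kg·m²·s⁻³) · K² = kg⁻¹·m⁻⁵·s²·A²·K².
Both reduce to kg⁻¹·m⁻⁵·s²·A²·K².

Yes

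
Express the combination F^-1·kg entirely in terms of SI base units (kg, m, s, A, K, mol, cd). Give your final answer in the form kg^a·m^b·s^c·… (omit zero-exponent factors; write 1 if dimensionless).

F = kg⁻¹·m⁻²·s⁴·A².
So F⁻¹ = kg·m²·s⁻⁴·A⁻².
Combining: F⁻¹·kg = (kg·m²·s⁻⁴·A⁻²) · kg = kg²·m²·s⁻⁴·A⁻².

kg²·m²·s⁻⁴·A⁻²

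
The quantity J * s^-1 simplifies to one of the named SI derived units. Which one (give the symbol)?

J = N·m (work = force × distance),
    = kg·m²·s⁻².
Combining: J·s⁻¹ = (kg·m²·s⁻²) · s⁻¹ = kg·m²·s⁻³.
kg·m²·s⁻³ is the base-SI form of the watt.

W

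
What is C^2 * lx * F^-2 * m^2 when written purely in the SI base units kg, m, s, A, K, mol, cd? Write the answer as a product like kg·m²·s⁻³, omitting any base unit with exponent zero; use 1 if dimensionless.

C = A·s = s·A (charge = current × time).
So C² = s²·A².
lx = lm/m² (illuminance = luminous flux per area),
    = m⁻²·cd.
F = C/V (capacitance = charge per voltage),
    = A·s/(kg·m²·s⁻³·A⁻¹) (substituting C and V),
    = kg⁻¹·m⁻²·s⁴·A².
So F⁻² = kg²·m⁴·s⁻⁸·A⁻⁴.
Combining: C²·lx·F⁻²·m² = (s²·A²) · (m⁻²·cd) · (kg²·m⁴·s⁻⁸·A⁻⁴) · m² = kg²·m⁴·s⁻⁶·A⁻²·cd.

kg²·m⁴·s⁻⁶·A⁻²·cd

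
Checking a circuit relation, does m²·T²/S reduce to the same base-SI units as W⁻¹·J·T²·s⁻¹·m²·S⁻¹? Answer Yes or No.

Yes

Left side:
  T = kg·s⁻²·A⁻¹.
  So T² = kg²·s⁻⁴·A⁻².
  S = kg⁻¹·m⁻²·s³·A².
  So S⁻¹ = kg·m²·s⁻³·A⁻².
  Combining: m²·T²·S⁻¹ = m² · (kg²·s⁻⁴·A⁻²) · (kg·m²·s⁻³·A⁻²) = kg³·m⁴·s⁻⁷·A⁻⁴.
Right side:
  W = kg·m²·s⁻³.
  So W⁻¹ = kg⁻¹·m⁻²·s³.
  J = kg·m²·s⁻².
  T = kg·s⁻²·A⁻¹.
  So T² = kg²·s⁻⁴·A⁻².
  S = kg⁻¹·m⁻²·s³·A².
  So S⁻¹ = kg·m²·s⁻³·A⁻².
  Combining: W⁻¹·J·T²·s⁻¹·m²·S⁻¹ = (kg⁻¹·m⁻²·s³) · (kg·m²·s⁻²) · (kg²·s⁻⁴·A⁻²) · s⁻¹ · m² · (kg·m²·s⁻³·A⁻²) = kg³·m⁴·s⁻⁷·A⁻⁴.
Both reduce to kg³·m⁴·s⁻⁷·A⁻⁴.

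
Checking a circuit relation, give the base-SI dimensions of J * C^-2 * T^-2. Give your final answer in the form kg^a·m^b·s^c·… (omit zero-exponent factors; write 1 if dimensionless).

J = kg·m²·s⁻².
C = s·A.
So C⁻² = s⁻²·A⁻².
T = kg·s⁻²·A⁻¹.
So T⁻² = kg⁻²·s⁴·A².
Combining: J·C⁻²·T⁻² = (kg·m²·s⁻²) · (s⁻²·A⁻²) · (kg⁻²·s⁴·A²) = kg⁻¹·m².

kg⁻¹·m²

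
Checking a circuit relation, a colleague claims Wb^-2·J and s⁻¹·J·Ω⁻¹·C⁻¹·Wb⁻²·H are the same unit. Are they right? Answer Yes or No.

Left side:
  Wb = kg·m²·s⁻²·A⁻¹.
  So Wb⁻² = kg⁻²·m⁻⁴·s⁴·A².
  J = kg·m²·s⁻².
  Combining: Wb⁻²·J = (kg⁻²·m⁻⁴·s⁴·A²) · (kg·m²·s⁻²) = kg⁻¹·m⁻²·s²·A².
Right side:
  J = N·m (work = force × distance),
      = kg·m²·s⁻².
  Ω = V/A (resistance = voltage per current),
      = kg·m²·s⁻³·A⁻².
  So Ω⁻¹ = kg⁻¹·m⁻²·s³·A².
  C = A·s = s·A (charge = current × time).
  So C⁻¹ = s⁻¹·A⁻¹.
  Wb = V·s (flux: a volt is a weber per second),
      = kg·m²·s⁻²·A⁻¹.
  So Wb⁻² = kg⁻²·m⁻⁴·s⁴·A².
  H = Wb/A (inductance = flux per current),
      = kg·m²·s⁻²·A⁻².
  Combining: s⁻¹·J·Ω⁻¹·C⁻¹·Wb⁻²·H = s⁻¹ · (kg·m²·s⁻²) · (kg⁻¹·m⁻²·s³·A²) · (s⁻¹·A⁻¹) · (kg⁻²·m⁻⁴·s⁴·A²) · (kg·m²·s⁻²·A⁻²) = kg⁻¹·m⁻²·s·A.
Left is kg⁻¹·m⁻²·s²·A²; right is kg⁻¹·m⁻²·s·A — different.

No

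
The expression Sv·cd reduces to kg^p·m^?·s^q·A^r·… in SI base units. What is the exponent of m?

2

Sv = m²·s⁻².
Combining: Sv·cd = (m²·s⁻²) · cd = m²·s⁻²·cd.
The exponent of m is 2.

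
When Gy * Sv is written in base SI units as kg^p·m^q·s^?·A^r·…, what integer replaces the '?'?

Gy = m²·s⁻².
Sv = m²·s⁻².
Combining: Gy·Sv = (m²·s⁻²) · (m²·s⁻²) = m⁴·s⁻⁴.
The exponent of s is -4.

-4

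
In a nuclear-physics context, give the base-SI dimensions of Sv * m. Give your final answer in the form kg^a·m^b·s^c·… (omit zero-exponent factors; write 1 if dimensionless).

m³·s⁻²

Sv = J/kg (equivalent dose = energy per mass),
    = m²·s⁻².
Combining: Sv·m = (m²·s⁻²) · m = m³·s⁻².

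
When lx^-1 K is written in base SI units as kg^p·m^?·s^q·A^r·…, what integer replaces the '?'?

2

lx = lm/m² (illuminance = luminous flux per area),
    = m⁻²·cd.
So lx⁻¹ = m²·cd⁻¹.
Combining: lx⁻¹·K = (m²·cd⁻¹) · K = m²·K·cd⁻¹.
The exponent of m is 2.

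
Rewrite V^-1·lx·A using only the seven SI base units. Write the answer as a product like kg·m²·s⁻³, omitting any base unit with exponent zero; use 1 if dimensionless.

kg⁻¹·m⁻⁴·s³·A²·cd

V = W/A (potential = power per current),
    = kg·m²·s⁻³·A⁻¹.
So V⁻¹ = kg⁻¹·m⁻²·s³·A.
lx = lm/m² (illuminance = luminous flux per area),
    = m⁻²·cd.
Combining: V⁻¹·lx·A = (kg⁻¹·m⁻²·s³·A) · (m⁻²·cd) · A = kg⁻¹·m⁻⁴·s³·A²·cd.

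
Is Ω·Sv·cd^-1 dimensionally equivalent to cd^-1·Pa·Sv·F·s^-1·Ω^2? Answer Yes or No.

No

Left side:
  Ω = V/A (resistance = voltage per current),
      = kg·m²·s⁻³·A⁻².
  Sv = J/kg (equivalent dose = energy per mass),
      = m²·s⁻².
  Combining: Ω·Sv·cd⁻¹ = (kg·m²·s⁻³·A⁻²) · (m²·s⁻²) · cd⁻¹ = kg·m⁴·s⁻⁵·A⁻²·cd⁻¹.
Right side:
  Pa = kg·m⁻¹·s⁻².
  Sv = m²·s⁻².
  F = kg⁻¹·m⁻²·s⁴·A².
  Ω = kg·m²·s⁻³·A⁻².
  So Ω² = kg²·m⁴·s⁻⁶·A⁻⁴.
  Combining: cd⁻¹·Pa·Sv·F·s⁻¹·Ω² = cd⁻¹ · (kg·m⁻¹·s⁻²) · (m²·s⁻²) · (kg⁻¹·m⁻²·s⁴·A²) · s⁻¹ · (kg²·m⁴·s⁻⁶·A⁻⁴) = kg²·m³·s⁻⁷·A⁻²·cd⁻¹.
Left is kg·m⁴·s⁻⁵·A⁻²·cd⁻¹; right is kg²·m³·s⁻⁷·A⁻²·cd⁻¹ — different.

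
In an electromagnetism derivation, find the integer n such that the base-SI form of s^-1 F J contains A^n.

F = C/V (capacitance = charge per voltage),
    = A·s/(kg·m²·s⁻³·A⁻¹) (substituting C and V),
    = kg⁻¹·m⁻²·s⁴·A².
J = N·m (work = force × distance),
    = kg·m²·s⁻².
Combining: s⁻¹·F·J = s⁻¹ · (kg⁻¹·m⁻²·s⁴·A²) · (kg·m²·s⁻²) = s·A².
The exponent of A is 2.

2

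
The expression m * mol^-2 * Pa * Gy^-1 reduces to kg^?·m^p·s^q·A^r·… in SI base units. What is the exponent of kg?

1

Pa = N/m² (pressure = force per area),
    = kg·m⁻¹·s⁻².
Gy = J/kg (absorbed dose = energy per mass),
    = m²·s⁻².
So Gy⁻¹ = m⁻²·s².
Combining: m·mol⁻²·Pa·Gy⁻¹ = m · mol⁻² · (kg·m⁻¹·s⁻²) · (m⁻²·s²) = kg·m⁻²·mol⁻².
The exponent of kg is 1.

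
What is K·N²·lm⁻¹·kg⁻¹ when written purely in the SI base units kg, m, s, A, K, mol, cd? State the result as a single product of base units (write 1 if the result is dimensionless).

kg·m²·s⁻⁴·K·cd⁻¹

N = kg·m·s⁻².
So N² = kg²·m²·s⁻⁴.
lm = cd.
So lm⁻¹ = cd⁻¹.
Combining: K·N²·lm⁻¹·kg⁻¹ = K · (kg²·m²·s⁻⁴) · cd⁻¹ · kg⁻¹ = kg·m²·s⁻⁴·K·cd⁻¹.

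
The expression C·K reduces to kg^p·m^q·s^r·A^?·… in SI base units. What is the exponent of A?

1

C = s·A.
Combining: C·K = (s·A) · K = s·A·K.
The exponent of A is 1.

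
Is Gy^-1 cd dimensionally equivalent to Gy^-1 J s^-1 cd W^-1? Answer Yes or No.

Yes

Left side:
  Gy = m²·s⁻².
  So Gy⁻¹ = m⁻²·s².
  Combining: Gy⁻¹·cd = (m⁻²·s²) · cd = m⁻²·s²·cd.
Right side:
  Gy = m²·s⁻².
  So Gy⁻¹ = m⁻²·s².
  J = kg·m²·s⁻².
  W = kg·m²·s⁻³.
  So W⁻¹ = kg⁻¹·m⁻²·s³.
  Combining: Gy⁻¹·J·s⁻¹·cd·W⁻¹ = (m⁻²·s²) · (kg·m²·s⁻²) · s⁻¹ · cd · (kg⁻¹·m⁻²·s³) = m⁻²·s²·cd.
Both reduce to m⁻²·s²·cd.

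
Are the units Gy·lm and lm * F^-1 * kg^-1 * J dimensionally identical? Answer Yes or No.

Left side:
  Gy = J/kg (absorbed dose = energy per mass),
      = m²·s⁻².
  lm = cd·sr = cd (luminous flux; sr is dimensionless).
  Combining: Gy·lm = (m²·s⁻²) · cd = m²·s⁻²·cd.
Right side:
  lm = cd.
  F = kg⁻¹·m⁻²·s⁴·A².
  So F⁻¹ = kg·m²·s⁻⁴·A⁻².
  J = kg·m²·s⁻².
  Combining: lm·F⁻¹·kg⁻¹·J = cd · (kg·m²·s⁻⁴·A⁻²) · kg⁻¹ · (kg·m²·s⁻²) = kg·m⁴·s⁻⁶·A⁻²·cd.
Left is m²·s⁻²·cd; right is kg·m⁴·s⁻⁶·A⁻²·cd — different.

No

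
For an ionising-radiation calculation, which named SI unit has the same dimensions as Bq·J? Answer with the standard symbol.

Bq = s⁻¹.
J = kg·m²·s⁻².
Combining: Bq·J = s⁻¹ · (kg·m²·s⁻²) = kg·m²·s⁻³.
kg·m²·s⁻³ is the base-SI form of the watt.

W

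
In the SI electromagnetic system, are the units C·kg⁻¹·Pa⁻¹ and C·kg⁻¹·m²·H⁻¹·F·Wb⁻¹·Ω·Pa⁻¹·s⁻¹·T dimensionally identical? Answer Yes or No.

No

Left side:
  C = A·s = s·A (charge = current × time).
  Pa = N/m² (pressure = force per area),
      = kg·m⁻¹·s⁻².
  So Pa⁻¹ = kg⁻¹·m·s².
  Combining: C·kg⁻¹·Pa⁻¹ = (s·A) · kg⁻¹ · (kg⁻¹·m·s²) = kg⁻²·m·s³·A.
Right side:
  C = s·A.
  H = kg·m²·s⁻²·A⁻².
  So H⁻¹ = kg⁻¹·m⁻²·s²·A².
  F = kg⁻¹·m⁻²·s⁴·A².
  Wb = kg·m²·s⁻²·A⁻¹.
  So Wb⁻¹ = kg⁻¹·m⁻²·s²·A.
  Ω = kg·m²·s⁻³·A⁻².
  Pa = kg·m⁻¹·s⁻².
  So Pa⁻¹ = kg⁻¹·m·s².
  T = kg·s⁻²·A⁻¹.
  Combining: C·kg⁻¹·m²·H⁻¹·F·Wb⁻¹·Ω·Pa⁻¹·s⁻¹·T = (s·A) · kg⁻¹ · m² · (kg⁻¹·m⁻²·s²·A²) · (kg⁻¹·m⁻²·s⁴·A²) · (kg⁻¹·m⁻²·s²·A) · (kg·m²·s⁻³·A⁻²) · (kg⁻¹·m·s²) · s⁻¹ · (kg·s⁻²·A⁻¹) = kg⁻³·m⁻¹·s⁵·A³.
Left is kg⁻²·m·s³·A; right is kg⁻³·m⁻¹·s⁵·A³ — different.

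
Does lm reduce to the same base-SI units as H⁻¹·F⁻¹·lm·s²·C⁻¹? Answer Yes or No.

No

Left side:
  lm = cd.
Right side:
  H = kg·m²·s⁻²·A⁻².
  So H⁻¹ = kg⁻¹·m⁻²·s²·A².
  F = kg⁻¹·m⁻²·s⁴·A².
  So F⁻¹ = kg·m²·s⁻⁴·A⁻².
  lm = cd.
  C = s·A.
  So C⁻¹ = s⁻¹·A⁻¹.
  Combining: H⁻¹·F⁻¹·lm·s²·C⁻¹ = (kg⁻¹·m⁻²·s²·A²) · (kg·m²·s⁻⁴·A⁻²) · cd · s² · (s⁻¹·A⁻¹) = s⁻¹·A⁻¹·cd.
Left is cd; right is s⁻¹·A⁻¹·cd — different.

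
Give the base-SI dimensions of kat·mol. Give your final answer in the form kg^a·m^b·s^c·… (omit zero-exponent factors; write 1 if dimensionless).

s⁻¹·mol²

kat = mol/s = s⁻¹·mol (catalytic activity).
Combining: kat·mol = (s⁻¹·mol) · mol = s⁻¹·mol².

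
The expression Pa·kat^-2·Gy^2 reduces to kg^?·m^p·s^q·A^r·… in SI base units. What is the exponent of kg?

Pa = N/m² (pressure = force per area),
    = kg·m⁻¹·s⁻².
kat = mol/s = s⁻¹·mol (catalytic activity).
So kat⁻² = s²·mol⁻².
Gy = J/kg (absorbed dose = energy per mass),
    = m²·s⁻².
So Gy² = m⁴·s⁻⁴.
Combining: Pa·kat⁻²·Gy² = (kg·m⁻¹·s⁻²) · (s²·mol⁻²) · (m⁴·s⁻⁴) = kg·m³·s⁻⁴·mol⁻².
The exponent of kg is 1.

1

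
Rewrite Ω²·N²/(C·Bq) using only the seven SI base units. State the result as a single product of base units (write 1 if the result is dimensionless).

kg⁴·m⁶·s⁻¹⁰·A⁻⁵

Ω = V/A (resistance = voltage per current),
    = kg·m²·s⁻³·A⁻².
So Ω² = kg²·m⁴·s⁻⁶·A⁻⁴.
C = A·s = s·A (charge = current × time).
So C⁻¹ = s⁻¹·A⁻¹.
Bq = 1/s = s⁻¹ (activity is decays per second).
So Bq⁻¹ = s.
N = kg·m/s² = kg·m·s⁻² (force = mass × acceleration).
So N² = kg²·m²·s⁻⁴.
Combining: Ω²·C⁻¹·Bq⁻¹·N² = (kg²·m⁴·s⁻⁶·A⁻⁴) · (s⁻¹·A⁻¹) · s · (kg²·m²·s⁻⁴) = kg⁴·m⁶·s⁻¹⁰·A⁻⁵.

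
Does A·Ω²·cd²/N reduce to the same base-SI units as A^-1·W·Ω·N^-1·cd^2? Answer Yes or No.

Left side:
  Ω = V/A (resistance = voltage per current),
      = kg·m²·s⁻³·A⁻².
  So Ω² = kg²·m⁴·s⁻⁶·A⁻⁴.
  N = kg·m/s² = kg·m·s⁻² (force = mass × acceleration).
  So N⁻¹ = kg⁻¹·m⁻¹·s².
  Combining: A·Ω²·N⁻¹·cd² = A · (kg²·m⁴·s⁻⁶·A⁻⁴) · (kg⁻¹·m⁻¹·s²) · cd² = kg·m³·s⁻⁴·A⁻³·cd².
Right side:
  W = kg·m²·s⁻³.
  Ω = kg·m²·s⁻³·A⁻².
  N = kg·m·s⁻².
  So N⁻¹ = kg⁻¹·m⁻¹·s².
  Combining: A⁻¹·W·Ω·N⁻¹·cd² = A⁻¹ · (kg·m²·s⁻³) · (kg·m²·s⁻³·A⁻²) · (kg⁻¹·m⁻¹·s²) · cd² = kg·m³·s⁻⁴·A⁻³·cd².
Both reduce to kg·m³·s⁻⁴·A⁻³·cd².

Yes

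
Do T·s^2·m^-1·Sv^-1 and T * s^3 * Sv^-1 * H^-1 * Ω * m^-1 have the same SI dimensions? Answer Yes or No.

Left side:
  T = kg·s⁻²·A⁻¹.
  Sv = m²·s⁻².
  So Sv⁻¹ = m⁻²·s².
  Combining: T·s²·m⁻¹·Sv⁻¹ = (kg·s⁻²·A⁻¹) · s² · m⁻¹ · (m⁻²·s²) = kg·m⁻³·s²·A⁻¹.
Right side:
  T = Wb/m² (flux density = flux per area),
      = kg·s⁻²·A⁻¹.
  Sv = J/kg (equivalent dose = energy per mass),
      = m²·s⁻².
  So Sv⁻¹ = m⁻²·s².
  H = Wb/A (inductance = flux per current),
      = kg·m²·s⁻²·A⁻².
  So H⁻¹ = kg⁻¹·m⁻²·s²·A².
  Ω = V/A (resistance = voltage per current),
      = kg·m²·s⁻³·A⁻².
  Combining: T·s³·Sv⁻¹·H⁻¹·Ω·m⁻¹ = (kg·s⁻²·A⁻¹) · s³ · (m⁻²·s²) · (kg⁻¹·m⁻²·s²·A²) · (kg·m²·s⁻³·A⁻²) · m⁻¹ = kg·m⁻³·s²·A⁻¹.
Both reduce to kg·m⁻³·s²·A⁻¹.

Yes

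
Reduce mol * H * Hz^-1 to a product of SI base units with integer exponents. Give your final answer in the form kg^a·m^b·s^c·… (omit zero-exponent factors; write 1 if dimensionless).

H = Wb/A (inductance = flux per current),
    = kg·m²·s⁻²·A⁻².
Hz = 1/s = s⁻¹ (frequency is cycles per second).
So Hz⁻¹ = s.
Combining: mol·H·Hz⁻¹ = mol · (kg·m²·s⁻²·A⁻²) · s = kg·m²·s⁻¹·A⁻²·mol.

kg·m²·s⁻¹·A⁻²·mol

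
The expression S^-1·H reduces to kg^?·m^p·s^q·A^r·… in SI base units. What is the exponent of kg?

2

S = 1/Ω (conductance is reciprocal resistance),
    = kg⁻¹·m⁻²·s³·A².
So S⁻¹ = kg·m²·s⁻³·A⁻².
H = Wb/A (inductance = flux per current),
    = kg·m²·s⁻²·A⁻².
Combining: S⁻¹·H = (kg·m²·s⁻³·A⁻²) · (kg·m²·s⁻²·A⁻²) = kg²·m⁴·s⁻⁵·A⁻⁴.
The exponent of kg is 2.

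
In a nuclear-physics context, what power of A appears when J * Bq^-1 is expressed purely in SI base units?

J = N·m (work = force × distance),
    = kg·m²·s⁻².
Bq = 1/s = s⁻¹ (activity is decays per second).
So Bq⁻¹ = s.
Combining: J·Bq⁻¹ = (kg·m²·s⁻²) · s = kg·m²·s⁻¹.
The exponent of A is 0.

0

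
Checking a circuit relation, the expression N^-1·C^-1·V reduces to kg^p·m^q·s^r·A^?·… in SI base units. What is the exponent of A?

-2

N = kg·m/s² = kg·m·s⁻² (force = mass × acceleration).
So N⁻¹ = kg⁻¹·m⁻¹·s².
C = A·s = s·A (charge = current × time).
So C⁻¹ = s⁻¹·A⁻¹.
V = W/A (potential = power per current),
    = kg·m²·s⁻³·A⁻¹.
Combining: N⁻¹·C⁻¹·V = (kg⁻¹·m⁻¹·s²) · (s⁻¹·A⁻¹) · (kg·m²·s⁻³·A⁻¹) = m·s⁻²·A⁻².
The exponent of A is -2.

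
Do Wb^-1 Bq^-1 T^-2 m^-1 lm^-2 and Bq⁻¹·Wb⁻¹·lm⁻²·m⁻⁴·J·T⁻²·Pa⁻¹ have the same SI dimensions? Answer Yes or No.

Left side:
  Wb = kg·m²·s⁻²·A⁻¹.
  So Wb⁻¹ = kg⁻¹·m⁻²·s²·A.
  Bq = s⁻¹.
  So Bq⁻¹ = s.
  T = kg·s⁻²·A⁻¹.
  So T⁻² = kg⁻²·s⁴·A².
  lm = cd.
  So lm⁻² = cd⁻².
  Combining: Wb⁻¹·Bq⁻¹·T⁻²·m⁻¹·lm⁻² = (kg⁻¹·m⁻²·s²·A) · s · (kg⁻²·s⁴·A²) · m⁻¹ · cd⁻² = kg⁻³·m⁻³·s⁷·A³·cd⁻².
Right side:
  Bq = 1/s = s⁻¹ (activity is decays per second).
  So Bq⁻¹ = s.
  Wb = V·s (flux: a volt is a weber per second),
      = kg·m²·s⁻²·A⁻¹.
  So Wb⁻¹ = kg⁻¹·m⁻²·s²·A.
  lm = cd·sr = cd (luminous flux; sr is dimensionless).
  So lm⁻² = cd⁻².
  J = N·m (work = force × distance),
      = kg·m²·s⁻².
  T = Wb/m² (flux density = flux per area),
      = kg·s⁻²·A⁻¹.
  So T⁻² = kg⁻²·s⁴·A².
  Pa = N/m² (pressure = force per area),
      = kg·m⁻¹·s⁻².
  So Pa⁻¹ = kg⁻¹·m·s².
  Combining: Bq⁻¹·Wb⁻¹·lm⁻²·m⁻⁴·J·T⁻²·Pa⁻¹ = s · (kg⁻¹·m⁻²·s²·A) · cd⁻² · m⁻⁴ · (kg·m²·s⁻²) · (kg⁻²·s⁴·A²) · (kg⁻¹·m·s²) = kg⁻³·m⁻³·s⁷·A³·cd⁻².
Both reduce to kg⁻³·m⁻³·s⁷·A³·cd⁻².

Yes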